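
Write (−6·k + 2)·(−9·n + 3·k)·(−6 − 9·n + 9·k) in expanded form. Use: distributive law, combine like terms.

(−6·k + 2)·(−9·n + 3·k)·(−6 − 9·n + 9·k)
= (54·k·n − 18·k^2 − 18·n + 6·k)·(−6 − 9·n + 9·k)    [distributive law]
= −324·k·n − 486·k·n^2 + 486·k^2·n + 108·k^2 + 162·k^2·n − 162·k^3 + 108·n + 162·n^2 − 162·k·n − 36·k − 54·k·n + 54·k^2    [distributive law]
= −540·k·n − 486·k·n^2 + 648·k^2·n + 162·k^2 − 162·k^3 + 108·n + 162·n^2 − 36·k    [combine like terms]

−540·k·n − 486·k·n^2 + 648·k^2·n + 162·k^2 − 162·k^3 + 108·n + 162·n^2 − 36·k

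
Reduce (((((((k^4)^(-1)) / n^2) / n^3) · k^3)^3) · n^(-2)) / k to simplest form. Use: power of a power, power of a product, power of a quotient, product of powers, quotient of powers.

k^(-4)n^(-17)

(((((((k^4)^(-1)) / n^2) / n^3) · k^3)^3) · n^(-2)) / k
= (((((((k^4)^(-1)) / n^2) / n^3)^3) · ((k^3)^3)) · n^(-2)) / k    [power of a product]
= (((((((k^4)^(-1)) / n^2)^3) / ((n^3)^3)) · ((k^3)^3)) · n^(-2)) / k    [power of a quotient]
= (((((((k^4)^(-1))^3) / ((n^2)^3)) / ((n^3)^3)) · ((k^3)^3)) · n^(-2)) / k    [power of a quotient]
= ((((((k^4)^(-3)) / ((n^2)^3)) / ((n^3)^3)) · ((k^3)^3)) · n^(-2)) / k    [power of a power]
= ((((k^(-12) / ((n^2)^3)) / ((n^3)^3)) · ((k^3)^3)) · n^(-2)) / k    [power of a power]
= ((((k^(-12) / n^6) / ((n^3)^3)) · ((k^3)^3)) · n^(-2)) / k    [power of a power]
= ((((k^(-12) / n^6) / n^9) · ((k^3)^3)) · n^(-2)) / k    [power of a power]
= ((((k^(-12) / n^6) / n^9) · k^9) · n^(-2)) / k    [power of a power]
= k^(-4)n^(-17)    [quotient of powers; product of powers]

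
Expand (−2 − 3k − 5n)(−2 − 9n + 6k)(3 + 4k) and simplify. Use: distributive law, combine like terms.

(−2 − 3k − 5n)(−2 − 9n + 6k)(3 + 4k)
= (4 + 18n − 12k + 6k + 27kn − 18k^2 + 10n + 45n^2 − 30kn)(3 + 4k)    [distributive law]
= (4 + 28n − 6k − 3kn − 18k^2 + 45n^2)(3 + 4k)    [combine like terms]
= 12 + 16k + 84n + 112kn − 18k − 24k^2 − 9kn − 12k^2n − 54k^2 − 72k^3 + 135n^2 + 180kn^2    [distributive law]
= 12 − 2k + 84n + 103kn − 78k^2 − 12k^2n − 72k^3 + 135n^2 + 180kn^2    [combine like terms]

12 − 2k + 84n + 103kn − 78k^2 − 12k^2n − 72k^3 + 135n^2 + 180kn^2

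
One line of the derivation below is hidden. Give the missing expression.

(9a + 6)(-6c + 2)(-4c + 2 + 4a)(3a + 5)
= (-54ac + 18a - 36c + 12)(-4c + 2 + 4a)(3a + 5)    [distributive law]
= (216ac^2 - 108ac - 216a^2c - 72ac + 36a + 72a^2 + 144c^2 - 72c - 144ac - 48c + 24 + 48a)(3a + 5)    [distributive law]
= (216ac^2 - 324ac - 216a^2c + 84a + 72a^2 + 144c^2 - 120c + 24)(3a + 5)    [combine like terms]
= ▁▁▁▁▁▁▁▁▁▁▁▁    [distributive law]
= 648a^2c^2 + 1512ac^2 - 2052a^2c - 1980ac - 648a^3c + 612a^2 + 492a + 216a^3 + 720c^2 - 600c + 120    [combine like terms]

After distributive law, the bracketed line is:

648a^2c^2 + 1080ac^2 - 972a^2c - 1620ac - 648a^3c - 1080a^2c + 252a^2 + 420a + 216a^3 + 360a^2 + 432ac^2 + 720c^2 - 360ac - 600c + 72a + 120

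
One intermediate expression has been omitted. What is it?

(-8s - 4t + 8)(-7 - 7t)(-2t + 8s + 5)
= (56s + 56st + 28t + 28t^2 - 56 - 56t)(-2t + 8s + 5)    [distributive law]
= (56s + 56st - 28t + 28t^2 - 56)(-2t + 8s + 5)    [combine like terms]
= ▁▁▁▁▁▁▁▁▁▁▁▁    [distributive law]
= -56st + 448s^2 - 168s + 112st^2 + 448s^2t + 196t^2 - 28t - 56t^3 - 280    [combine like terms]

By distributive law:

-112st + 448s^2 + 280s - 112st^2 + 448s^2t + 280st + 56t^2 - 224st - 140t - 56t^3 + 224st^2 + 140t^2 + 112t - 448s - 280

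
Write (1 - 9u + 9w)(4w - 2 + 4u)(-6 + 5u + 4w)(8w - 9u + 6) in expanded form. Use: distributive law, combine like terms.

(1 - 9u + 9w)(4w - 2 + 4u)(-6 + 5u + 4w)(8w - 9u + 6)
= (4w - 2 + 4u - 36uw + 18u - 36u^2 + 36w^2 - 18w + 36uw)(-6 + 5u + 4w)(8w - 9u + 6)    [distributive law]
= (-14w - 2 + 22u - 36u^2 + 36w^2)(-6 + 5u + 4w)(8w - 9u + 6)    [combine like terms]
= (84w - 70uw - 56w^2 + 12 - 10u - 8w - 132u + 110u^2 + 88uw + 216u^2 - 180u^3 - 144u^2w - 216w^2 + 180uw^2 + 144w^3)(8w - 9u + 6)    [distributive law]
= (76w + 18uw - 272w^2 + 12 - 142u + 326u^2 - 180u^3 - 144u^2w + 180uw^2 + 144w^3)(8w - 9u + 6)    [combine like terms]
= 608w^2 - 684uw + 456w + 144uw^2 - 162u^2w + 108uw - 2176w^3 + 2448uw^2 - 1632w^2 + 96w - 108u + 72 - 1136uw + 1278u^2 - 852u + 2608u^2w - 2934u^3 + 1956u^2 - 1440u^3w + 1620u^4 - 1080u^3 - 1152u^2w^2 + 1296u^3w - 864u^2w + 1440uw^3 - 1620u^2w^2 + 1080uw^2 + 1152w^4 - 1296uw^3 + 864w^3    [distributive law]
= -1024w^2 - 1712uw + 552w + 3672uw^2 + 1582u^2w - 1312w^3 - 960u + 72 + 3234u^2 - 4014u^3 - 144u^3w + 1620u^4 - 2772u^2w^2 + 144uw^3 + 1152w^4    [combine like terms]

-1024w^2 - 1712uw + 552w + 3672uw^2 + 1582u^2w - 1312w^3 - 960u + 72 + 3234u^2 - 4014u^3 - 144u^3w + 1620u^4 - 2772u^2w^2 + 144uw^3 + 1152w^4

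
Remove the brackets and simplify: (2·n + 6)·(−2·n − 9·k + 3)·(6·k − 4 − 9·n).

138·k·n^2 + 70·n^2 + 36·n^3 − 108·k^2·n + 522·k·n − 138·n − 324·k^2 + 324·k − 72

(2·n + 6)·(−2·n − 9·k + 3)·(6·k − 4 − 9·n)
= (−4·n^2 − 18·k·n + 6·n − 12·n − 54·k + 18)·(6·k − 4 − 9·n)    [distributive law]
= (−4·n^2 − 18·k·n − 6·n − 54·k + 18)·(6·k − 4 − 9·n)    [combine like terms]
= −24·k·n^2 + 16·n^2 + 36·n^3 − 108·k^2·n + 72·k·n + 162·k·n^2 − 36·k·n + 24·n + 54·n^2 − 324·k^2 + 216·k + 486·k·n + 108·k − 72 − 162·n    [distributive law]
= 138·k·n^2 + 70·n^2 + 36·n^3 − 108·k^2·n + 522·k·n − 138·n − 324·k^2 + 324·k − 72    [combine like terms]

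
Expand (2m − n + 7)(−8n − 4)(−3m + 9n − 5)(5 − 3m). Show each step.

(2m − n + 7)(−8n − 4)(−3m + 9n − 5)(5 − 3m)
= (−16mn − 8m + 8n² + 4n − 56n − 28)(−3m + 9n − 5)(5 − 3m)    [distributive law]
= (−16mn − 8m + 8n² − 52n − 28)(−3m + 9n − 5)(5 − 3m)    [combine like terms]
= (48m²n − 144mn² + 80mn + 24m² − 72mn + 40m − 24mn² + 72n³ − 40n² + 156mn − 468n² + 260n + 84m − 252n + 140)(5 − 3m)    [distributive law]
= (48m²n − 168mn² + 164mn + 24m² + 124m + 72n³ − 508n² + 8n + 140)(5 − 3m)    [combine like terms]
= 240m²n − 144m³n − 840mn² + 504m²n² + 820mn − 492m²n + 120m² − 72m³ + 620m − 372m² + 360n³ − 216mn³ − 2540n² + 1524mn² + 40n − 24mn + 700 − 420m    [distributive law]
= −252m²n − 144m³n + 684mn² + 504m²n² + 796mn − 252m² − 72m³ + 200m + 360n³ − 216mn³ − 2540n² + 40n + 700    [combine like terms]

−252m²n − 144m³n + 684mn² + 504m²n² + 796mn − 252m² − 72m³ + 200m + 360n³ − 216mn³ − 2540n² + 40n + 700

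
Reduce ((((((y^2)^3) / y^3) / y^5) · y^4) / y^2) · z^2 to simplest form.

((((((y^2)^3) / y^3) / y^5) · y^4) / y^2) · z^2
= ((((y^6 / y^3) / y^5) · y^4) / y^2) · z^2    [power of a power]
= (((y^3 / y^5) · y^4) / y^2) · z^2    [quotient of powers]
= ((y^(-2) · y^4) / y^2) · z^2    [quotient of powers]
= (y^2 / y^2) · z^2    [product of powers]
= y^0 · z^2    [quotient of powers]
= z^2    [rearrange]

z^2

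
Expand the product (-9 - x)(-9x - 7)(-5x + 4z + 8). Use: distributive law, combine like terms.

(-9 - x)(-9x - 7)(-5x + 4z + 8)
= (81x + 63 + 9x^2 + 7x)(-5x + 4z + 8)    [distributive law]
= (88x + 63 + 9x^2)(-5x + 4z + 8)    [combine like terms]
= -440x^2 + 352xz + 704x - 315x + 252z + 504 - 45x^3 + 36x^2z + 72x^2    [distributive law]
= -368x^2 + 352xz + 389x + 252z + 504 - 45x^3 + 36x^2z    [combine like terms]

-368x^2 + 352xz + 389x + 252z + 504 - 45x^3 + 36x^2z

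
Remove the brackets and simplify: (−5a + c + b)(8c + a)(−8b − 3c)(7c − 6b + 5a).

(−5a + c + b)(8c + a)(−8b − 3c)(7c − 6b + 5a)
= (−40ac − 5a² + 8c² + ac + 8bc + ab)(−8b − 3c)(7c − 6b + 5a)    [distributive law]
= (−39ac − 5a² + 8c² + 8bc + ab)(−8b − 3c)(7c − 6b + 5a)    [combine like terms]
= (312abc + 117ac² + 40a²b + 15a²c − 64bc² − 24c³ − 64b²c − 24bc² − 8ab² − 3abc)(7c − 6b + 5a)    [distributive law]
= (309abc + 117ac² + 40a²b + 15a²c − 88bc² − 24c³ − 64b²c − 8ab²)(7c − 6b + 5a)    [combine like terms]
= 2163abc² − 1854ab²c + 1545a²bc + 819ac³ − 702abc² + 585a²c² + 280a²bc − 240a²b² + 200a³b + 105a²c² − 90a²bc + 75a³c − 616bc³ + 528b²c² − 440abc² − 168c⁴ + 144bc³ − 120ac³ − 448b²c² + 384b³c − 320ab²c − 56ab²c + 48ab³ − 40a²b²    [distributive law]
= 1021abc² − 2230ab²c + 1735a²bc + 699ac³ + 690a²c² − 280a²b² + 200a³b + 75a³c − 472bc³ + 80b²c² − 168c⁴ + 384b³c + 48ab³    [combine like terms]

1021abc² − 2230ab²c + 1735a²bc + 699ac³ + 690a²c² − 280a²b² + 200a³b + 75a³c − 472bc³ + 80b²c² − 168c⁴ + 384b³c + 48ab³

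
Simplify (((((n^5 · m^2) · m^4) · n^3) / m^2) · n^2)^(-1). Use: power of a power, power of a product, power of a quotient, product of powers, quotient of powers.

(((((n^5 · m^2) · m^4) · n^3) / m^2) · n^2)^(-1)
= (((((n^5 · m^2) · m^4) · n^3) / m^2)^(-1)) · ((n^2)^(-1))    [power of a product]
= (((((n^5 · m^2) · m^4) · n^3)^(-1)) / ((m^2)^(-1))) · ((n^2)^(-1))    [power of a quotient]
= (((((n^5 · m^2) · m^4)^(-1)) · ((n^3)^(-1))) / ((m^2)^(-1))) · ((n^2)^(-1))    [power of a product]
= (((((n^5 · m^2)^(-1)) · ((m^4)^(-1))) · ((n^3)^(-1))) / ((m^2)^(-1))) · ((n^2)^(-1))    [power of a product]
= ((((((n^5)^(-1)) · ((m^2)^(-1))) · ((m^4)^(-1))) · ((n^3)^(-1))) / ((m^2)^(-1))) · ((n^2)^(-1))    [power of a product]
= ((((n^(-5) · ((m^2)^(-1))) · ((m^4)^(-1))) · ((n^3)^(-1))) / ((m^2)^(-1))) · ((n^2)^(-1))    [power of a power]
= ((((n^(-5) · m^(-2)) · ((m^4)^(-1))) · ((n^3)^(-1))) / ((m^2)^(-1))) · ((n^2)^(-1))    [power of a power]
= ((((n^(-5) · m^(-2)) · m^(-4)) · ((n^3)^(-1))) / ((m^2)^(-1))) · ((n^2)^(-1))    [power of a power]
= ((((n^(-5) · m^(-2)) · m^(-4)) · n^(-3)) / ((m^2)^(-1))) · ((n^2)^(-1))    [power of a power]
= ((((n^(-5) · m^(-2)) · m^(-4)) · n^(-3)) / m^(-2)) · ((n^2)^(-1))    [power of a power]
= ((((n^(-5) · m^(-2)) · m^(-4)) · n^(-3)) / m^(-2)) · n^(-2)    [power of a power]
= m^(-4)n^(-10)    [quotient of powers; product of powers]

m^(-4)n^(-10)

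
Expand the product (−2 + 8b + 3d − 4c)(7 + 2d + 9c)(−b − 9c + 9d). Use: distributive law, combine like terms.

14b + 126c − 126d + 487bd − 567cd + 153d² − 458bc + 414c² − 56b² − 16b²d + 485bcd + 138bd² − 72b²c − 612bc² + 117cd² + 54d³ − 495c²d + 324c³

(−2 + 8b + 3d − 4c)(7 + 2d + 9c)(−b − 9c + 9d)
= (−14 − 4d − 18c + 56b + 16bd + 72bc + 21d + 6d² + 27cd − 28c − 8cd − 36c²)(−b − 9c + 9d)    [distributive law]
= (−14 + 17d − 46c + 56b + 16bd + 72bc + 6d² + 19cd − 36c²)(−b − 9c + 9d)    [combine like terms]
= 14b + 126c − 126d − 17bd − 153cd + 153d² + 46bc + 414c² − 414cd − 56b² − 504bc + 504bd − 16b²d − 144bcd + 144bd² − 72b²c − 648bc² + 648bcd − 6bd² − 54cd² + 54d³ − 19bcd − 171c²d + 171cd² + 36bc² + 324c³ − 324c²d    [distributive law]
= 14b + 126c − 126d + 487bd − 567cd + 153d² − 458bc + 414c² − 56b² − 16b²d + 485bcd + 138bd² − 72b²c − 612bc² + 117cd² + 54d³ − 495c²d + 324c³    [combine like terms]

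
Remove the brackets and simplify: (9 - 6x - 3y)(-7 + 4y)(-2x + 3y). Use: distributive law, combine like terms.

(9 - 6x - 3y)(-7 + 4y)(-2x + 3y)
= (-63 + 36y + 42x - 24xy + 21y - 12y^2)(-2x + 3y)    [distributive law]
= (-63 + 57y + 42x - 24xy - 12y^2)(-2x + 3y)    [combine like terms]
= 126x - 189y - 114xy + 171y^2 - 84x^2 + 126xy + 48x^2y - 72xy^2 + 24xy^2 - 36y^3    [distributive law]
= 126x - 189y + 12xy + 171y^2 - 84x^2 + 48x^2y - 48xy^2 - 36y^3    [combine like terms]

126x - 189y + 12xy + 171y^2 - 84x^2 + 48x^2y - 48xy^2 - 36y^3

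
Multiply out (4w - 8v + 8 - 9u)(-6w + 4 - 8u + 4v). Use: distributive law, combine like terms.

-24w^2 - 32w + 22uw + 64vw + 28uv - 32v^2 + 32 - 100u + 72u^2

(4w - 8v + 8 - 9u)(-6w + 4 - 8u + 4v)
= -24w^2 + 16w - 32uw + 16vw + 48vw - 32v + 64uv - 32v^2 - 48w + 32 - 64u + 32v + 54uw - 36u + 72u^2 - 36uv    [distributive law]
= -24w^2 - 32w + 22uw + 64vw + 28uv - 32v^2 + 32 - 100u + 72u^2    [combine like terms]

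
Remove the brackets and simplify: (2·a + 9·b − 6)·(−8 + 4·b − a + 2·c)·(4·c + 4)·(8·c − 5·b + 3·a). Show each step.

(2·a + 9·b − 6)·(−8 + 4·b − a + 2·c)·(4·c + 4)·(8·c − 5·b + 3·a)
= (−16·a + 8·a·b − 2·a² + 4·a·c − 72·b + 36·b² − 9·a·b + 18·b·c + 48 − 24·b + 6·a − 12·c)·(4·c + 4)·(8·c − 5·b + 3·a)    [distributive law]
= (−10·a − a·b − 2·a² + 4·a·c − 96·b + 36·b² + 18·b·c + 48 − 12·c)·(4·c + 4)·(8·c − 5·b + 3·a)    [combine like terms]
= (−40·a·c − 40·a − 4·a·b·c − 4·a·b − 8·a²·c − 8·a² + 16·a·c² + 16·a·c − 384·b·c − 384·b + 144·b²·c + 144·b² + 72·b·c² + 72·b·c + 192·c + 192 − 48·c² − 48·c)·(8·c − 5·b + 3·a)    [distributive law]
= (−24·a·c − 40·a − 4·a·b·c − 4·a·b − 8·a²·c − 8·a² + 16·a·c² − 312·b·c − 384·b + 144·b²·c + 144·b² + 72·b·c² + 144·c + 192 − 48·c²)·(8·c − 5·b + 3·a)    [combine like terms]
= −192·a·c² + 120·a·b·c − 72·a²·c − 320·a·c + 200·a·b − 120·a² − 32·a·b·c² + 20·a·b²·c − 12·a²·b·c − 32·a·b·c + 20·a·b² − 12·a²·b − 64·a²·c² + 40·a²·b·c − 24·a³·c − 64·a²·c + 40·a²·b − 24·a³ + 128·a·c³ − 80·a·b·c² + 48·a²·c² − 2496·b·c² + 1560·b²·c − 936·a·b·c − 3072·b·c + 1920·b² − 1152·a·b + 1152·b²·c² − 720·b³·c + 432·a·b²·c + 1152·b²·c − 720·b³ + 432·a·b² + 576·b·c³ − 360·b²·c² + 216·a·b·c² + 1152·c² − 720·b·c + 432·a·c + 1536·c − 960·b + 576·a − 384·c³ + 240·b·c² − 144·a·c²    [distributive law]
= −336·a·c² − 848·a·b·c − 136·a²·c + 112·a·c − 952·a·b − 120·a² + 104·a·b·c² + 452·a·b²·c + 28·a²·b·c + 452·a·b² + 28·a²·b − 16·a²·c² − 24·a³·c − 24·a³ + 128·a·c³ − 2256·b·c² + 2712·b²·c − 3792·b·c + 1920·b² + 792·b²·c² − 720·b³·c − 720·b³ + 576·b·c³ + 1152·c² + 1536·c − 960·b + 576·a − 384·c³    [combine like terms]

−336·a·c² − 848·a·b·c − 136·a²·c + 112·a·c − 952·a·b − 120·a² + 104·a·b·c² + 452·a·b²·c + 28·a²·b·c + 452·a·b² + 28·a²·b − 16·a²·c² − 24·a³·c − 24·a³ + 128·a·c³ − 2256·b·c² + 2712·b²·c − 3792·b·c + 1920·b² + 792·b²·c² − 720·b³·c − 720·b³ + 576·b·c³ + 1152·c² + 1536·c − 960·b + 576·a − 384·c³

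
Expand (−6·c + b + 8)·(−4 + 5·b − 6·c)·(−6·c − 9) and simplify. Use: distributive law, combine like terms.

−180·c² + 408·c + 216·b·c² + 108·b·c − 216·c³ − 324·b − 30·b²·c − 45·b² + 288

(−6·c + b + 8)·(−4 + 5·b − 6·c)·(−6·c − 9)
= (24·c − 30·b·c + 36·c² − 4·b + 5·b² − 6·b·c − 32 + 40·b − 48·c)·(−6·c − 9)    [distributive law]
= (−24·c − 36·b·c + 36·c² + 36·b + 5·b² − 32)·(−6·c − 9)    [combine like terms]
= 144·c² + 216·c + 216·b·c² + 324·b·c − 216·c³ − 324·c² − 216·b·c − 324·b − 30·b²·c − 45·b² + 192·c + 288    [distributive law]
= −180·c² + 408·c + 216·b·c² + 108·b·c − 216·c³ − 324·b − 30·b²·c − 45·b² + 288    [combine like terms]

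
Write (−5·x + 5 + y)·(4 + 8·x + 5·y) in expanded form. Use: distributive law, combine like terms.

20·x − 40·x^2 − 17·x·y + 20 + 29·y + 5·y^2

(−5·x + 5 + y)·(4 + 8·x + 5·y)
= −20·x − 40·x^2 − 25·x·y + 20 + 40·x + 25·y + 4·y + 8·x·y + 5·y^2    [distributive law]
= 20·x − 40·x^2 − 17·x·y + 20 + 29·y + 5·y^2    [combine like terms]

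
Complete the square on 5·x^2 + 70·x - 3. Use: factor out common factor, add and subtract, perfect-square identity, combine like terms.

5(x + 7)^2 - 248

5·x^2 + 70·x - 3
= 5(x^2 + 14·x) - 3    [factor out 5 from the x-terms]
= 5(x^2 + 14·x + 49 - 49) - 3    [add and subtract 49 inside the bracket]
= 5(x + 7)^2 - 245 - 3    [perfect-square identity]
= 5(x + 7)^2 - 248    [combine constants]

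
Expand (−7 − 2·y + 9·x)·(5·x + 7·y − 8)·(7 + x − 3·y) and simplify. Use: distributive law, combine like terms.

(−7 − 2·y + 9·x)·(5·x + 7·y − 8)·(7 + x − 3·y)
= (−35·x − 49·y + 56 − 10·x·y − 14·y^2 + 16·y + 45·x^2 + 63·x·y − 72·x)·(7 + x − 3·y)    [distributive law]
= (−107·x − 33·y + 56 + 53·x·y − 14·y^2 + 45·x^2)·(7 + x − 3·y)    [combine like terms]
= −749·x − 107·x^2 + 321·x·y − 231·y − 33·x·y + 99·y^2 + 392 + 56·x − 168·y + 371·x·y + 53·x^2·y − 159·x·y^2 − 98·y^2 − 14·x·y^2 + 42·y^3 + 315·x^2 + 45·x^3 − 135·x^2·y    [distributive law]
= −693·x + 208·x^2 + 659·x·y − 399·y + y^2 + 392 − 82·x^2·y − 173·x·y^2 + 42·y^3 + 45·x^3    [combine like terms]

−693·x + 208·x^2 + 659·x·y − 399·y + y^2 + 392 − 82·x^2·y − 173·x·y^2 + 42·y^3 + 45·x^3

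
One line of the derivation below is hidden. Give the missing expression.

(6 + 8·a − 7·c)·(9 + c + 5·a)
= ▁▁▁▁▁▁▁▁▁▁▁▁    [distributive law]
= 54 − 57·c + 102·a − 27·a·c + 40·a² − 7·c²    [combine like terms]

After distributive law, the bracketed line is:

54 + 6·c + 30·a + 72·a + 8·a·c + 40·a² − 63·c − 7·c² − 35·a·c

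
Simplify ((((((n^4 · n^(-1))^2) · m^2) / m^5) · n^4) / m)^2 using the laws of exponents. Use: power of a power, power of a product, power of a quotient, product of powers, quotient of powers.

((((((n^4 · n^(-1))^2) · m^2) / m^5) · n^4) / m)^2
= ((((((n^4 · n^(-1))^2) · m^2) / m^5) · n^4)^2) / (m^2)    [power of a quotient]
= ((((((n^4 · n^(-1))^2) · m^2) / m^5)^2) · ((n^4)^2)) / (m^2)    [power of a product]
= ((((((n^4 · n^(-1))^2) · m^2)^2) / ((m^5)^2)) · ((n^4)^2)) / (m^2)    [power of a quotient]
= ((((((n^4 · n^(-1))^2)^2) · ((m^2)^2)) / ((m^5)^2)) · ((n^4)^2)) / (m^2)    [power of a product]
= (((((n^4 · n^(-1))^4) · ((m^2)^2)) / ((m^5)^2)) · ((n^4)^2)) / (m^2)    [power of a power]
= ((((((n^4)^4) · ((n^(-1))^4)) · ((m^2)^2)) / ((m^5)^2)) · ((n^4)^2)) / (m^2)    [power of a product]
= ((((n^16 · ((n^(-1))^4)) · ((m^2)^2)) / ((m^5)^2)) · ((n^4)^2)) / (m^2)    [power of a power]
= ((((n^16 · n^(-4)) · ((m^2)^2)) / ((m^5)^2)) · ((n^4)^2)) / (m^2)    [power of a power]
= (((n^12 · ((m^2)^2)) / ((m^5)^2)) · ((n^4)^2)) / (m^2)    [product of powers]
= (((n^12 · m^4) / ((m^5)^2)) · ((n^4)^2)) / (m^2)    [power of a power]
= (((n^12 · m^4) / m^10) · ((n^4)^2)) / (m^2)    [power of a power]
= (((n^12 · m^4) / m^10) · n^8) / (m^2)    [power of a power]
= m^(-8)·n^20    [quotient of powers; product of powers]

m^(-8)·n^20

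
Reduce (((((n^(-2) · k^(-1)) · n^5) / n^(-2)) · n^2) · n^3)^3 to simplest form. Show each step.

k^(-3)n^30

(((((n^(-2) · k^(-1)) · n^5) / n^(-2)) · n^2) · n^3)^3
= (((((n^(-2) · k^(-1)) · n^5) / n^(-2)) · n^2)^3) · ((n^3)^3)    [power of a product]
= (((((n^(-2) · k^(-1)) · n^5) / n^(-2))^3) · ((n^2)^3)) · ((n^3)^3)    [power of a product]
= (((((n^(-2) · k^(-1)) · n^5)^3) / ((n^(-2))^3)) · ((n^2)^3)) · ((n^3)^3)    [power of a quotient]
= (((((n^(-2) · k^(-1))^3) · ((n^5)^3)) / ((n^(-2))^3)) · ((n^2)^3)) · ((n^3)^3)    [power of a product]
= ((((((n^(-2))^3) · ((k^(-1))^3)) · ((n^5)^3)) / ((n^(-2))^3)) · ((n^2)^3)) · ((n^3)^3)    [power of a product]
= ((((n^(-6) · ((k^(-1))^3)) · ((n^5)^3)) / ((n^(-2))^3)) · ((n^2)^3)) · ((n^3)^3)    [power of a power]
= ((((n^(-6) · k^(-3)) · ((n^5)^3)) / ((n^(-2))^3)) · ((n^2)^3)) · ((n^3)^3)    [power of a power]
= ((((n^(-6) · k^(-3)) · n^15) / ((n^(-2))^3)) · ((n^2)^3)) · ((n^3)^3)    [power of a power]
= ((((n^(-6) · k^(-3)) · n^15) / n^(-6)) · ((n^2)^3)) · ((n^3)^3)    [power of a power]
= ((((n^(-6) · k^(-3)) · n^15) / n^(-6)) · n^6) · ((n^3)^3)    [power of a power]
= ((((n^(-6) · k^(-3)) · n^15) / n^(-6)) · n^6) · n^9    [power of a power]
= k^(-3)n^30    [quotient of powers; product of powers]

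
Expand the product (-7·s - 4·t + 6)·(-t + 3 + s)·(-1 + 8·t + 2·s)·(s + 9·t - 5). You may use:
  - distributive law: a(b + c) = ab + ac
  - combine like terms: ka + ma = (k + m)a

(-7·s - 4·t + 6)·(-t + 3 + s)·(-1 + 8·t + 2·s)·(s + 9·t - 5)
= (7·s·t - 21·s - 7·s² + 4·t² - 12·t - 4·s·t - 6·t + 18 + 6·s)·(-1 + 8·t + 2·s)·(s + 9·t - 5)    [distributive law]
= (3·s·t - 15·s - 7·s² + 4·t² - 18·t + 18)·(-1 + 8·t + 2·s)·(s + 9·t - 5)    [combine like terms]
= (-3·s·t + 24·s·t² + 6·s²·t + 15·s - 120·s·t - 30·s² + 7·s² - 56·s²·t - 14·s³ - 4·t² + 32·t³ + 8·s·t² + 18·t - 144·t² - 36·s·t - 18 + 144·t + 36·s)·(s + 9·t - 5)    [distributive law]
= (-159·s·t + 32·s·t² - 50·s²·t + 51·s - 23·s² - 14·s³ - 148·t² + 32·t³ + 162·t - 18)·(s + 9·t - 5)    [combine like terms]
= -159·s²·t - 1431·s·t² + 795·s·t + 32·s²·t² + 288·s·t³ - 160·s·t² - 50·s³·t - 450·s²·t² + 250·s²·t + 51·s² + 459·s·t - 255·s - 23·s³ - 207·s²·t + 115·s² - 14·s⁴ - 126·s³·t + 70·s³ - 148·s·t² - 1332·t³ + 740·t² + 32·s·t³ + 288·t⁴ - 160·t³ + 162·s·t + 1458·t² - 810·t - 18·s - 162·t + 90    [distributive law]
= -116·s²·t - 1739·s·t² + 1416·s·t - 418·s²·t² + 320·s·t³ - 176·s³·t + 166·s² - 273·s + 47·s³ - 14·s⁴ - 1492·t³ + 2198·t² + 288·t⁴ - 972·t + 90    [combine like terms]

-116·s²·t - 1739·s·t² + 1416·s·t - 418·s²·t² + 320·s·t³ - 176·s³·t + 166·s² - 273·s + 47·s³ - 14·s⁴ - 1492·t³ + 2198·t² + 288·t⁴ - 972·t + 90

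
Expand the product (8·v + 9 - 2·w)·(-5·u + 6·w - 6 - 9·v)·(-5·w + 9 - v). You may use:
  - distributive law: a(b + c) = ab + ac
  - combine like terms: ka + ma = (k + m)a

190·u·v·w - 315·u·v + 40·u·v^2 - 318·v·w^2 + 1173·v·w + 294·v^2·w - 1107·v - 519·v^2 + 72·v^3 + 315·u·w - 405·u - 438·w^2 + 864·w - 486 - 50·u·w^2 + 60·w^3

(8·v + 9 - 2·w)·(-5·u + 6·w - 6 - 9·v)·(-5·w + 9 - v)
= (-40·u·v + 48·v·w - 48·v - 72·v^2 - 45·u + 54·w - 54 - 81·v + 10·u·w - 12·w^2 + 12·w + 18·v·w)·(-5·w + 9 - v)    [distributive law]
= (-40·u·v + 66·v·w - 129·v - 72·v^2 - 45·u + 66·w - 54 + 10·u·w - 12·w^2)·(-5·w + 9 - v)    [combine like terms]
= 200·u·v·w - 360·u·v + 40·u·v^2 - 330·v·w^2 + 594·v·w - 66·v^2·w + 645·v·w - 1161·v + 129·v^2 + 360·v^2·w - 648·v^2 + 72·v^3 + 225·u·w - 405·u + 45·u·v - 330·w^2 + 594·w - 66·v·w + 270·w - 486 + 54·v - 50·u·w^2 + 90·u·w - 10·u·v·w + 60·w^3 - 108·w^2 + 12·v·w^2    [distributive law]
= 190·u·v·w - 315·u·v + 40·u·v^2 - 318·v·w^2 + 1173·v·w + 294·v^2·w - 1107·v - 519·v^2 + 72·v^3 + 315·u·w - 405·u - 438·w^2 + 864·w - 486 - 50·u·w^2 + 60·w^3    [combine like terms]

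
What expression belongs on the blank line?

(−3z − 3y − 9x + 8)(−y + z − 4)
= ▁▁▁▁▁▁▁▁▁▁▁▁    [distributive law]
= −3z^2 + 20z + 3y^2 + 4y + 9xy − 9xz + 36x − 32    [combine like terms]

Applying distributive law to the line above:

3yz − 3z^2 + 12z + 3y^2 − 3yz + 12y + 9xy − 9xz + 36x − 8y + 8z − 32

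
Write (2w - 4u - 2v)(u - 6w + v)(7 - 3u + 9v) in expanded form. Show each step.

182uw - 78u^2w + 192uvw - 84w^2 + 36uw^2 - 108vw^2 + 98vw + 126v^2w - 28u^2 + 12u^3 - 18u^2v - 42uv - 48uv^2 - 14v^2 - 18v^3

(2w - 4u - 2v)(u - 6w + v)(7 - 3u + 9v)
= (2uw - 12w^2 + 2vw - 4u^2 + 24uw - 4uv - 2uv + 12vw - 2v^2)(7 - 3u + 9v)    [distributive law]
= (26uw - 12w^2 + 14vw - 4u^2 - 6uv - 2v^2)(7 - 3u + 9v)    [combine like terms]
= 182uw - 78u^2w + 234uvw - 84w^2 + 36uw^2 - 108vw^2 + 98vw - 42uvw + 126v^2w - 28u^2 + 12u^3 - 36u^2v - 42uv + 18u^2v - 54uv^2 - 14v^2 + 6uv^2 - 18v^3    [distributive law]
= 182uw - 78u^2w + 192uvw - 84w^2 + 36uw^2 - 108vw^2 + 98vw + 126v^2w - 28u^2 + 12u^3 - 18u^2v - 42uv - 48uv^2 - 14v^2 - 18v^3    [combine like terms]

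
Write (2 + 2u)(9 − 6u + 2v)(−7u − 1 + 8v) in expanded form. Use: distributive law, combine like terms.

−132u − 18 + 140v − 30u² + 16uv + 32v² + 84u³ − 124u²v + 32uv²

(2 + 2u)(9 − 6u + 2v)(−7u − 1 + 8v)
= (18 − 12u + 4v + 18u − 12u² + 4uv)(−7u − 1 + 8v)    [distributive law]
= (18 + 6u + 4v − 12u² + 4uv)(−7u − 1 + 8v)    [combine like terms]
= −126u − 18 + 144v − 42u² − 6u + 48uv − 28uv − 4v + 32v² + 84u³ + 12u² − 96u²v − 28u²v − 4uv + 32uv²    [distributive law]
= −132u − 18 + 140v − 30u² + 16uv + 32v² + 84u³ − 124u²v + 32uv²    [combine like terms]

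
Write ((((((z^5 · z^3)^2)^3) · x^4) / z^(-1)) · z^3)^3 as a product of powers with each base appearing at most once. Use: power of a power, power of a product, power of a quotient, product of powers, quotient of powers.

((((((z^5 · z^3)^2)^3) · x^4) / z^(-1)) · z^3)^3
= ((((((z^5 · z^3)^2)^3) · x^4) / z^(-1))^3) · ((z^3)^3)    [power of a product]
= ((((((z^5 · z^3)^2)^3) · x^4)^3) / ((z^(-1))^3)) · ((z^3)^3)    [power of a quotient]
= ((((((z^5 · z^3)^2)^3)^3) · ((x^4)^3)) / ((z^(-1))^3)) · ((z^3)^3)    [power of a product]
= (((((z^5 · z^3)^2)^9) · ((x^4)^3)) / ((z^(-1))^3)) · ((z^3)^3)    [power of a power]
= ((((z^5 · z^3)^18) · ((x^4)^3)) / ((z^(-1))^3)) · ((z^3)^3)    [power of a power]
= (((((z^5)^18) · ((z^3)^18)) · ((x^4)^3)) / ((z^(-1))^3)) · ((z^3)^3)    [power of a product]
= (((z^90 · ((z^3)^18)) · ((x^4)^3)) / ((z^(-1))^3)) · ((z^3)^3)    [power of a power]
= (((z^90 · z^54) · ((x^4)^3)) / ((z^(-1))^3)) · ((z^3)^3)    [power of a power]
= ((z^144 · ((x^4)^3)) / ((z^(-1))^3)) · ((z^3)^3)    [product of powers]
= ((z^144 · x^12) / ((z^(-1))^3)) · ((z^3)^3)    [power of a power]
= ((z^144 · x^12) / z^(-3)) · ((z^3)^3)    [power of a power]
= ((z^144 · x^12) / z^(-3)) · z^9    [power of a power]
= x^12·z^156    [quotient of powers; product of powers]

x^12·z^156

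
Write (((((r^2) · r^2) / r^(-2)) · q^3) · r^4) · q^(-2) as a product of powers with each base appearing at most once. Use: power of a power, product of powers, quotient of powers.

q·r^10

(((((r^2) · r^2) / r^(-2)) · q^3) · r^4) · q^(-2)
= (((r^4 / r^(-2)) · q^3) · r^4) · q^(-2)    [product of powers]
= ((r^6 · q^3) · r^4) · q^(-2)    [quotient of powers]
= q·r^10    [product of powers]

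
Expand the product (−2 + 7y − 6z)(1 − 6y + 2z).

−2 + 19y − 10z − 42y^2 + 50yz − 12z^2

(−2 + 7y − 6z)(1 − 6y + 2z)
= −2 + 12y − 4z + 7y − 42y^2 + 14yz − 6z + 36yz − 12z^2    [distributive law]
= −2 + 19y − 10z − 42y^2 + 50yz − 12z^2    [combine like terms]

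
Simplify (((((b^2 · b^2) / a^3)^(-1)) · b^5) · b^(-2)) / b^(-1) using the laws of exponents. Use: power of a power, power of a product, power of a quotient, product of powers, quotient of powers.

(((((b^2 · b^2) / a^3)^(-1)) · b^5) · b^(-2)) / b^(-1)
= (((((b^2 · b^2)^(-1)) / ((a^3)^(-1))) · b^5) · b^(-2)) / b^(-1)    [power of a quotient]
= ((((((b^2)^(-1)) · ((b^2)^(-1))) / ((a^3)^(-1))) · b^5) · b^(-2)) / b^(-1)    [power of a product]
= ((((b^(-2) · ((b^2)^(-1))) / ((a^3)^(-1))) · b^5) · b^(-2)) / b^(-1)    [power of a power]
= ((((b^(-2) · b^(-2)) / ((a^3)^(-1))) · b^5) · b^(-2)) / b^(-1)    [power of a power]
= (((b^(-4) / ((a^3)^(-1))) · b^5) · b^(-2)) / b^(-1)    [product of powers]
= (((b^(-4) / a^(-3)) · b^5) · b^(-2)) / b^(-1)    [power of a power]
= a^3    [quotient of powers; product of powers]

a^3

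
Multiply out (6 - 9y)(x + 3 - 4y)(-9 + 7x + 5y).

(6 - 9y)(x + 3 - 4y)(-9 + 7x + 5y)
= (6x + 18 - 24y - 9xy - 27y + 36y^2)(-9 + 7x + 5y)    [distributive law]
= (6x + 18 - 51y - 9xy + 36y^2)(-9 + 7x + 5y)    [combine like terms]
= -54x + 42x^2 + 30xy - 162 + 126x + 90y + 459y - 357xy - 255y^2 + 81xy - 63x^2y - 45xy^2 - 324y^2 + 252xy^2 + 180y^3    [distributive law]
= 72x + 42x^2 - 246xy - 162 + 549y - 579y^2 - 63x^2y + 207xy^2 + 180y^3    [combine like terms]

72x + 42x^2 - 246xy - 162 + 549y - 579y^2 - 63x^2y + 207xy^2 + 180y^3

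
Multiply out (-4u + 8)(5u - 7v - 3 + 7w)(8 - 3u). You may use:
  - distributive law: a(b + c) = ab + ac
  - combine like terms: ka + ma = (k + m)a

-316u^2 + 60u^3 + 392uv - 84u^2v + 488u - 392uw + 84u^2w - 448v - 192 + 448w

(-4u + 8)(5u - 7v - 3 + 7w)(8 - 3u)
= (-20u^2 + 28uv + 12u - 28uw + 40u - 56v - 24 + 56w)(8 - 3u)    [distributive law]
= (-20u^2 + 28uv + 52u - 28uw - 56v - 24 + 56w)(8 - 3u)    [combine like terms]
= -160u^2 + 60u^3 + 224uv - 84u^2v + 416u - 156u^2 - 224uw + 84u^2w - 448v + 168uv - 192 + 72u + 448w - 168uw    [distributive law]
= -316u^2 + 60u^3 + 392uv - 84u^2v + 488u - 392uw + 84u^2w - 448v - 192 + 448w    [combine like terms]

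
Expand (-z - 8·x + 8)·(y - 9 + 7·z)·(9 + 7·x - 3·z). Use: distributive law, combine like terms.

(-z - 8·x + 8)·(y - 9 + 7·z)·(9 + 7·x - 3·z)
= (-y·z + 9·z - 7·z^2 - 8·x·y + 72·x - 56·x·z + 8·y - 72 + 56·z)·(9 + 7·x - 3·z)    [distributive law]
= (-y·z + 65·z - 7·z^2 - 8·x·y + 72·x - 56·x·z + 8·y - 72)·(9 + 7·x - 3·z)    [combine like terms]
= -9·y·z - 7·x·y·z + 3·y·z^2 + 585·z + 455·x·z - 195·z^2 - 63·z^2 - 49·x·z^2 + 21·z^3 - 72·x·y - 56·x^2·y + 24·x·y·z + 648·x + 504·x^2 - 216·x·z - 504·x·z - 392·x^2·z + 168·x·z^2 + 72·y + 56·x·y - 24·y·z - 648 - 504·x + 216·z    [distributive law]
= -33·y·z + 17·x·y·z + 3·y·z^2 + 801·z - 265·x·z - 258·z^2 + 119·x·z^2 + 21·z^3 - 16·x·y - 56·x^2·y + 144·x + 504·x^2 - 392·x^2·z + 72·y - 648    [combine like terms]

-33·y·z + 17·x·y·z + 3·y·z^2 + 801·z - 265·x·z - 258·z^2 + 119·x·z^2 + 21·z^3 - 16·x·y - 56·x^2·y + 144·x + 504·x^2 - 392·x^2·z + 72·y - 648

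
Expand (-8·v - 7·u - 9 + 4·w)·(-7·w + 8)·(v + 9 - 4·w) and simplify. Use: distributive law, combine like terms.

56·v^2·w + 855·v·w - 252·v·w^2 - 64·v^2 - 648·v + 49·u·v·w + 665·u·w - 196·u·w^2 - 56·u·v - 504·u + 1143·w - 632·w^2 - 648 + 112·w^3

(-8·v - 7·u - 9 + 4·w)·(-7·w + 8)·(v + 9 - 4·w)
= (56·v·w - 64·v + 49·u·w - 56·u + 63·w - 72 - 28·w^2 + 32·w)·(v + 9 - 4·w)    [distributive law]
= (56·v·w - 64·v + 49·u·w - 56·u + 95·w - 72 - 28·w^2)·(v + 9 - 4·w)    [combine like terms]
= 56·v^2·w + 504·v·w - 224·v·w^2 - 64·v^2 - 576·v + 256·v·w + 49·u·v·w + 441·u·w - 196·u·w^2 - 56·u·v - 504·u + 224·u·w + 95·v·w + 855·w - 380·w^2 - 72·v - 648 + 288·w - 28·v·w^2 - 252·w^2 + 112·w^3    [distributive law]
= 56·v^2·w + 855·v·w - 252·v·w^2 - 64·v^2 - 648·v + 49·u·v·w + 665·u·w - 196·u·w^2 - 56·u·v - 504·u + 1143·w - 632·w^2 - 648 + 112·w^3    [combine like terms]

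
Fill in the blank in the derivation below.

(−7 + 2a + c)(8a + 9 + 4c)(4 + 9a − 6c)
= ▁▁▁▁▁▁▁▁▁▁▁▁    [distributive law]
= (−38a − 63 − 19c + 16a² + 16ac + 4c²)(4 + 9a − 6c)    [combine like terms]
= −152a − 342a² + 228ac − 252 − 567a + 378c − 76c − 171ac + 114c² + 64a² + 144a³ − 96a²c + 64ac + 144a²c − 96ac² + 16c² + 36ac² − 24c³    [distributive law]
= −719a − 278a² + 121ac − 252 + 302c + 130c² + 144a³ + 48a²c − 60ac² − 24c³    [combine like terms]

By distributive law:

(−56a − 63 − 28c + 16a² + 18a + 8ac + 8ac + 9c + 4c²)(4 + 9a − 6c)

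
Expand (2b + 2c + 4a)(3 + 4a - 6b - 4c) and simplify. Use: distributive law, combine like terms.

6b - 16ab - 12b^2 - 20bc + 6c - 8ac - 8c^2 + 12a + 16a^2

(2b + 2c + 4a)(3 + 4a - 6b - 4c)
= 6b + 8ab - 12b^2 - 8bc + 6c + 8ac - 12bc - 8c^2 + 12a + 16a^2 - 24ab - 16ac    [distributive law]
= 6b - 16ab - 12b^2 - 20bc + 6c - 8ac - 8c^2 + 12a + 16a^2    [combine like terms]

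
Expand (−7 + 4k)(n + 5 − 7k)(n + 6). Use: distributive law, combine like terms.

(−7 + 4k)(n + 5 − 7k)(n + 6)
= (−7n − 35 + 49k + 4kn + 20k − 28k^2)(n + 6)    [distributive law]
= (−7n − 35 + 69k + 4kn − 28k^2)(n + 6)    [combine like terms]
= −7n^2 − 42n − 35n − 210 + 69kn + 414k + 4kn^2 + 24kn − 28k^2n − 168k^2    [distributive law]
= −7n^2 − 77n − 210 + 93kn + 414k + 4kn^2 − 28k^2n − 168k^2    [combine like terms]

−7n^2 − 77n − 210 + 93kn + 414k + 4kn^2 − 28k^2n − 168k^2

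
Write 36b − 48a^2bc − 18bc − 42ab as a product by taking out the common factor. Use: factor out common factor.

36b − 48a^2bc − 18bc − 42ab
= 6(6b − 8a^2bc − 3bc − 7ab)    [factor out 6]
= 6b(6 − 8a^2c − 3c − 7a)    [factor out b]

6b(6 − 8a^2c − 3c − 7a)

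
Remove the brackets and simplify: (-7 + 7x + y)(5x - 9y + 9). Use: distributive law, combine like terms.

(-7 + 7x + y)(5x - 9y + 9)
= -35x + 63y - 63 + 35x^2 - 63xy + 63x + 5xy - 9y^2 + 9y    [distributive law]
= 28x + 72y - 63 + 35x^2 - 58xy - 9y^2    [combine like terms]

28x + 72y - 63 + 35x^2 - 58xy - 9y^2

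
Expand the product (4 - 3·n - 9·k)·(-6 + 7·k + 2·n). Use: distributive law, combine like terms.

-24 + 82·k + 26·n - 39·k·n - 6·n² - 63·k²

(4 - 3·n - 9·k)·(-6 + 7·k + 2·n)
= -24 + 28·k + 8·n + 18·n - 21·k·n - 6·n² + 54·k - 63·k² - 18·k·n    [distributive law]
= -24 + 82·k + 26·n - 39·k·n - 6·n² - 63·k²    [combine like terms]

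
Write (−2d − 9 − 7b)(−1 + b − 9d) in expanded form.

83d + 61bd + 18d² + 9 − 2b − 7b²

(−2d − 9 − 7b)(−1 + b − 9d)
= 2d − 2bd + 18d² + 9 − 9b + 81d + 7b − 7b² + 63bd    [distributive law]
= 83d + 61bd + 18d² + 9 − 2b − 7b²    [combine like terms]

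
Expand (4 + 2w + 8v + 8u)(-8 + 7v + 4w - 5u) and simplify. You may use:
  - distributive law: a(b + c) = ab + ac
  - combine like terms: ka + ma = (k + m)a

(4 + 2w + 8v + 8u)(-8 + 7v + 4w - 5u)
= -32 + 28v + 16w - 20u - 16w + 14vw + 8w² - 10uw - 64v + 56v² + 32vw - 40uv - 64u + 56uv + 32uw - 40u²    [distributive law]
= -32 - 36v - 84u + 46vw + 8w² + 22uw + 56v² + 16uv - 40u²    [combine like terms]

-32 - 36v - 84u + 46vw + 8w² + 22uw + 56v² + 16uv - 40u²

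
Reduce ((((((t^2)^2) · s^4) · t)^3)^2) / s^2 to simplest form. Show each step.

((((((t^2)^2) · s^4) · t)^3)^2) / s^2
= (((((t^2)^2) · s^4) · t)^6) / s^2    [power of a power]
= (((((t^2)^2) · s^4)^6) · (t^6)) / s^2    [power of a product]
= (((((t^2)^2)^6) · ((s^4)^6)) · (t^6)) / s^2    [power of a product]
= ((((t^2)^12) · ((s^4)^6)) · (t^6)) / s^2    [power of a power]
= ((t^24 · ((s^4)^6)) · (t^6)) / s^2    [power of a power]
= ((t^24 · s^24) · (t^6)) / s^2    [power of a power]
= s^22t^30    [quotient of powers; product of powers]

s^22t^30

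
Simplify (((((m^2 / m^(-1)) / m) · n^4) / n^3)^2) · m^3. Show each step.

(((((m^2 / m^(-1)) / m) · n^4) / n^3)^2) · m^3
= (((((m^2 / m^(-1)) / m) · n^4)^2) / ((n^3)^2)) · m^3    [power of a quotient]
= (((((m^2 / m^(-1)) / m)^2) · ((n^4)^2)) / ((n^3)^2)) · m^3    [power of a product]
= (((((m^2 / m^(-1))^2) / (m^2)) · ((n^4)^2)) / ((n^3)^2)) · m^3    [power of a quotient]
= ((((((m^2)^2) / ((m^(-1))^2)) / (m^2)) · ((n^4)^2)) / ((n^3)^2)) · m^3    [power of a quotient]
= ((((m^4 / ((m^(-1))^2)) / (m^2)) · ((n^4)^2)) / ((n^3)^2)) · m^3    [power of a power]
= ((((m^4 / m^(-2)) / (m^2)) · ((n^4)^2)) / ((n^3)^2)) · m^3    [power of a power]
= (((m^6 / (m^2)) · ((n^4)^2)) / ((n^3)^2)) · m^3    [quotient of powers]
= ((m^4 · ((n^4)^2)) / ((n^3)^2)) · m^3    [quotient of powers]
= ((m^4 · n^8) / ((n^3)^2)) · m^3    [power of a power]
= ((m^4 · n^8) / n^6) · m^3    [power of a power]
= m^7n^2    [quotient of powers; product of powers]

m^7n^2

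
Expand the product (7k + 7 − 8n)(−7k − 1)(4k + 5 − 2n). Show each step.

−196k³ − 469k² + 322k²n − 308k + 424kn − 35 + 54n − 112kn² − 16n²

(7k + 7 − 8n)(−7k − 1)(4k + 5 − 2n)
= (−49k² − 7k − 49k − 7 + 56kn + 8n)(4k + 5 − 2n)    [distributive law]
= (−49k² − 56k − 7 + 56kn + 8n)(4k + 5 − 2n)    [combine like terms]
= −196k³ − 245k² + 98k²n − 224k² − 280k + 112kn − 28k − 35 + 14n + 224k²n + 280kn − 112kn² + 32kn + 40n − 16n²    [distributive law]
= −196k³ − 469k² + 322k²n − 308k + 424kn − 35 + 54n − 112kn² − 16n²    [combine like terms]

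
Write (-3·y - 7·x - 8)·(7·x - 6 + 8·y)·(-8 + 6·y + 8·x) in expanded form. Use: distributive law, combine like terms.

164·x·y - 654·x·y^2 - 910·x^2·y + 656·y - 84·y^2 - 144·y^3 + 280·x^2 - 392·x^3 + 496·x - 384

(-3·y - 7·x - 8)·(7·x - 6 + 8·y)·(-8 + 6·y + 8·x)
= (-21·x·y + 18·y - 24·y^2 - 49·x^2 + 42·x - 56·x·y - 56·x + 48 - 64·y)·(-8 + 6·y + 8·x)    [distributive law]
= (-77·x·y - 46·y - 24·y^2 - 49·x^2 - 14·x + 48)·(-8 + 6·y + 8·x)    [combine like terms]
= 616·x·y - 462·x·y^2 - 616·x^2·y + 368·y - 276·y^2 - 368·x·y + 192·y^2 - 144·y^3 - 192·x·y^2 + 392·x^2 - 294·x^2·y - 392·x^3 + 112·x - 84·x·y - 112·x^2 - 384 + 288·y + 384·x    [distributive law]
= 164·x·y - 654·x·y^2 - 910·x^2·y + 656·y - 84·y^2 - 144·y^3 + 280·x^2 - 392·x^3 + 496·x - 384    [combine like terms]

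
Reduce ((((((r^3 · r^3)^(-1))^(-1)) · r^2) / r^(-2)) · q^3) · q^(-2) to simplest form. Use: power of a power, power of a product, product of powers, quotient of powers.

qr^10

((((((r^3 · r^3)^(-1))^(-1)) · r^2) / r^(-2)) · q^3) · q^(-2)
= (((((r^3 · r^3)^1) · r^2) / r^(-2)) · q^3) · q^(-2)    [power of a power]
= ((((((r^3)^1) · ((r^3)^1)) · r^2) / r^(-2)) · q^3) · q^(-2)    [power of a product]
= ((((r^3 · ((r^3)^1)) · r^2) / r^(-2)) · q^3) · q^(-2)    [power of a power]
= ((((r^3 · r^3) · r^2) / r^(-2)) · q^3) · q^(-2)    [power of a power]
= (((r^6 · r^2) / r^(-2)) · q^3) · q^(-2)    [product of powers]
= ((r^8 / r^(-2)) · q^3) · q^(-2)    [product of powers]
= (r^10 · q^3) · q^(-2)    [quotient of powers]
= qr^10    [product of powers]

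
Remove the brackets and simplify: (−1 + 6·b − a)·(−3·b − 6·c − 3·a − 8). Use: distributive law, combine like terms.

−45·b + 6·c + 11·a + 8 − 18·b^2 − 36·b·c − 15·a·b + 6·a·c + 3·a^2

(−1 + 6·b − a)·(−3·b − 6·c − 3·a − 8)
= 3·b + 6·c + 3·a + 8 − 18·b^2 − 36·b·c − 18·a·b − 48·b + 3·a·b + 6·a·c + 3·a^2 + 8·a    [distributive law]
= −45·b + 6·c + 11·a + 8 − 18·b^2 − 36·b·c − 15·a·b + 6·a·c + 3·a^2    [combine like terms]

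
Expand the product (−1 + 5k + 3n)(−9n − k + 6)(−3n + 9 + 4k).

(−1 + 5k + 3n)(−9n − k + 6)(−3n + 9 + 4k)
= (9n + k − 6 − 45kn − 5k² + 30k − 27n² − 3kn + 18n)(−3n + 9 + 4k)    [distributive law]
= (27n + 31k − 6 − 48kn − 5k² − 27n²)(−3n + 9 + 4k)    [combine like terms]
= −81n² + 243n + 108kn − 93kn + 279k + 124k² + 18n − 54 − 24k + 144kn² − 432kn − 192k²n + 15k²n − 45k² − 20k³ + 81n³ − 243n² − 108kn²    [distributive law]
= −324n² + 261n − 417kn + 255k + 79k² − 54 + 36kn² − 177k²n − 20k³ + 81n³    [combine like terms]

−324n² + 261n − 417kn + 255k + 79k² − 54 + 36kn² − 177k²n − 20k³ + 81n³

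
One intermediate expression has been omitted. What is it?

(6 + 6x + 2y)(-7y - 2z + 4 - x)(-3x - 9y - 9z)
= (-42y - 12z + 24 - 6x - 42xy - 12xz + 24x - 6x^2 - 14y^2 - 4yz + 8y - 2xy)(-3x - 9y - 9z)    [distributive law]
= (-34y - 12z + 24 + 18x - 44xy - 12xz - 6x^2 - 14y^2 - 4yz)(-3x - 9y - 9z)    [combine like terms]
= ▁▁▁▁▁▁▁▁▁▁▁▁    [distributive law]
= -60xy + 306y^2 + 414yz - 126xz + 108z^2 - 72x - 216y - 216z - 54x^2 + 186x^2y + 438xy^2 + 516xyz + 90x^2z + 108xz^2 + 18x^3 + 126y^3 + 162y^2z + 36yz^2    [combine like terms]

After distributive law, the bracketed line is:

102xy + 306y^2 + 306yz + 36xz + 108yz + 108z^2 - 72x - 216y - 216z - 54x^2 - 162xy - 162xz + 132x^2y + 396xy^2 + 396xyz + 36x^2z + 108xyz + 108xz^2 + 18x^3 + 54x^2y + 54x^2z + 42xy^2 + 126y^3 + 126y^2z + 12xyz + 36y^2z + 36yz^2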